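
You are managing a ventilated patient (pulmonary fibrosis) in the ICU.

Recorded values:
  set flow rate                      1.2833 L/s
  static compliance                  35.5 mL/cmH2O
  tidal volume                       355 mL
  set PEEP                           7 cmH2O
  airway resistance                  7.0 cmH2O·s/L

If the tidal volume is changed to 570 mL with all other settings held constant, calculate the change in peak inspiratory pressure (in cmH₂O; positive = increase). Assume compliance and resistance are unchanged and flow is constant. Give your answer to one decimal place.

6.1

PIP = Vt/C + R·V̇ + PEEP (constant-flow equation of motion).
Only the elastic term changes: ΔPIP = ΔVt / C = (570 − 355) / 35.5 = 6.056 cmH2O.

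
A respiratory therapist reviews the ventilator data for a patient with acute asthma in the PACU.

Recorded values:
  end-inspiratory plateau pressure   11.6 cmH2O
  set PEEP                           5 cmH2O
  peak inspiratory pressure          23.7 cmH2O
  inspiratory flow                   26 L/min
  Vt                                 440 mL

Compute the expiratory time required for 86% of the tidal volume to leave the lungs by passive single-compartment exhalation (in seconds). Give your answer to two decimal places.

3.66

Flow: 26 L/min ÷ 60 = 0.4333 L/s.
R = (PIP − Pplat)/V̇ = (23.7 − 11.6) / 0.4333 = 12.1/0.4333 = 27.925 cmH2O·s/L.
C = Vt/(Pplat − PEEP) = 440.0 / (11.6 − 5) = 440.0/6.6 = 66.667 mL/cmH2O.
τ = R × C = 27.925 × 0.06667 L/cmH2O = 1.862 s.
t = −τ·ln(1 − 0.86) = −1.862·ln(0.14) = 3.661 s.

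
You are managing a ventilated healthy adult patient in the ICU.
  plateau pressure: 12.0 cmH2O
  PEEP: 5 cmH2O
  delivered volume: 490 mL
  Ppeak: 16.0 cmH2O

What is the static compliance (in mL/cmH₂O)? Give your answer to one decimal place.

Cstat = Vt / (Pplat − PEEP) = 490 / (12.0 − 5) = 490 / 7.0 = 70.0 mL/cmH2O.

70.0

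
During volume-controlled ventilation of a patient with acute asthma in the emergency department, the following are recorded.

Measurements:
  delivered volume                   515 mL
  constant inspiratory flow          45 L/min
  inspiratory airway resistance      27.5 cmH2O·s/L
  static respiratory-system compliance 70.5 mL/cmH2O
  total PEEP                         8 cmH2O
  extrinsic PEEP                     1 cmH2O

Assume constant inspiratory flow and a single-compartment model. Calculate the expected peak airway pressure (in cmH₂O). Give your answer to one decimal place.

35.9

Flow: 45 L/min ÷ 60 = 0.75 L/s.
Total PEEP = 8 cmH2O (set 1 + intrinsic 7); this is the baseline alveolar pressure.
Equation of motion (constant flow): PIP = Vt/C + R·V̇ + PEEP.
PIP = 515/70.5 + 27.5×0.75 + 8 = 7.305 + 20.625 + 8 = 35.93 cmH2O.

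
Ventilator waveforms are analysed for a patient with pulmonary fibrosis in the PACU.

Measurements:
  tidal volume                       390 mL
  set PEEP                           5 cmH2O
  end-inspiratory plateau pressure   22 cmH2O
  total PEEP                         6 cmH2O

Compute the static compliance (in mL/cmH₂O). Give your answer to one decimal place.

End-expiratory occlusion gives total PEEP = 6 cmH2O (intrinsic PEEP = 6 − 5 = 1). Use total PEEP for the elastic gradient.
Cstat = Vt / (Pplat − PEEPtotal) = 390 / (22 − 6) = 390 / 16.0 = 24.375 mL/cmH2O.

24.4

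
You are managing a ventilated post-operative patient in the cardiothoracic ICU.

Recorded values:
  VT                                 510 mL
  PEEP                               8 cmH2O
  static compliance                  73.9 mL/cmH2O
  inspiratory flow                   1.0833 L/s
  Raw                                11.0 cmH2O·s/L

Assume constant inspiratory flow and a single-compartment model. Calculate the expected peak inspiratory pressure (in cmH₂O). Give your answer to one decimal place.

Equation of motion (constant flow): PIP = Vt/C + R·V̇ + PEEP.
PIP = 510/73.9 + 11.0×1.0833 + 8 = 6.901 + 11.916 + 8 = 26.817 cmH2O.

26.8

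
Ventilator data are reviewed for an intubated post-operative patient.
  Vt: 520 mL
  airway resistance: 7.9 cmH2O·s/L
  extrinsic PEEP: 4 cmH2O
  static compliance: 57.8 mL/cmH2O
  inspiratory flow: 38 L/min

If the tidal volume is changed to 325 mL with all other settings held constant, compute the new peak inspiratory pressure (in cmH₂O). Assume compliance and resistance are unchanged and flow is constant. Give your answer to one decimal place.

Flow: 38 L/min ÷ 60 = 0.6333 L/s.
PIP = Vt/C + R·V̇ + PEEP (constant-flow equation of motion).
Only the elastic term changes: ΔPIP = ΔVt / C = (325 − 520) / 57.8 = -3.374 cmH2O.
Original PIP = 520/57.8 + 7.9×0.6333 + 4 = 18.0 cmH2O; new PIP = 18.0 + (-3.374) = 14.626 cmH2O.

14.6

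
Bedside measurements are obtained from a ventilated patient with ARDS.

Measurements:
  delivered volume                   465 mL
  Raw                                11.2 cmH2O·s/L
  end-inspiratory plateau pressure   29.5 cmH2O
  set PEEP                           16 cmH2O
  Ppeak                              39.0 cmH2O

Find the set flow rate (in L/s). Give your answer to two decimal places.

flow = (PIP − Pplat) / Raw = 9.5 / 11.2 = 0.8482 L/s.

0.85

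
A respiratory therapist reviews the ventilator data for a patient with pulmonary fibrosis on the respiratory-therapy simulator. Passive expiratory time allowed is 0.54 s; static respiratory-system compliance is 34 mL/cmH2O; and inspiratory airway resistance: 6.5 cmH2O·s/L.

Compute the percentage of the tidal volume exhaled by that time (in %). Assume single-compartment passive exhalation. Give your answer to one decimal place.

τ = R × C = 6.5 × 34 mL/cmH2O = 6.5 × 0.034 L/cmH2O = 0.221 s.
Passive exhalation: V(t)/V₀ = e^(−t/τ) = e^(−0.54/0.221) = 0.08686.
Fraction exhaled = 1 − 0.08686 = 0.9131 → 91.31%.

91.3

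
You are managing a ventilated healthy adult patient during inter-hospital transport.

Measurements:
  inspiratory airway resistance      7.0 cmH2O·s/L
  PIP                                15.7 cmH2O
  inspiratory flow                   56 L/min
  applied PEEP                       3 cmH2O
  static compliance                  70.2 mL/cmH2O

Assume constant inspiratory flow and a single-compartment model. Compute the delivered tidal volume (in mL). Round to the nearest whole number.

433

Flow: 56 L/min ÷ 60 = 0.9333 L/s.
Equation of motion (constant flow): PIP = Vt/C + R·V̇ + PEEP.
Vt/C = PIP − R·V̇ − PEEP = 15.7 − 6.533 − 3 = 6.167 cmH2O.
Vt = C × 6.167 = 70.2 × 6.167 = 432.92 mL.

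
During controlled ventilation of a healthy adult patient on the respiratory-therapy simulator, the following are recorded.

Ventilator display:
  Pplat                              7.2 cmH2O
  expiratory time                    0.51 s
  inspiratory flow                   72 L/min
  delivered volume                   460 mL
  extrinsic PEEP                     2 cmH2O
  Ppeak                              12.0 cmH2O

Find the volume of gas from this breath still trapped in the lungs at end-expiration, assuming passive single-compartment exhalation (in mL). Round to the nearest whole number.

Flow: 72 L/min ÷ 60 = 1.2 L/s.
R = (PIP − Pplat)/V̇ = (12.0 − 7.2) / 1.2 = 4.8/1.2 = 4.0 cmH2O·s/L.
C = Vt/(Pplat − PEEP) = 460.0 / (7.2 − 2) = 460.0/5.2 = 88.462 mL/cmH2O.
τ = R × C = 4.0 × 0.08846 L/cmH2O = 0.3538 s.
Fraction remaining = e^(−Te/τ) = e^(−0.51/0.3538) = 0.2366.
Trapped volume = 460.0 × 0.2366 = 108.84 mL.

109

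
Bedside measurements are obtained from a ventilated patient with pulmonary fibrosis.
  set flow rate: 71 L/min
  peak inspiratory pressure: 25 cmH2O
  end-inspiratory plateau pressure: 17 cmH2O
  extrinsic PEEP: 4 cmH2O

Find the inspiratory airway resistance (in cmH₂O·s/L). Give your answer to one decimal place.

6.8

Flow: 71 L/min ÷ 60 = 1.1833 L/s.
Raw = (PIP − Pplat) / flow = (25 − 17) / 1.1833 = 8.0 / 1.1833 = 6.761 cmH2O·s/L.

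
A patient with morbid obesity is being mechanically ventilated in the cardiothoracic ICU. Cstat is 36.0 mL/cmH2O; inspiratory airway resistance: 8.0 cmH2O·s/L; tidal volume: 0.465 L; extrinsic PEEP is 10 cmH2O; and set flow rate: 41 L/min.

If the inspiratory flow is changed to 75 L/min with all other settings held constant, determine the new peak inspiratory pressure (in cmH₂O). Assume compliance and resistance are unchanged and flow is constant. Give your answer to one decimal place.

Flow: 41 L/min ÷ 60 = 0.6833 L/s.
New flow: 75 L/min ÷ 60 = 1.25 L/s.
PIP = Vt/C + R·V̇ + PEEP (constant-flow equation of motion).
Only the resistive term changes: ΔPIP = R × ΔV̇ = 8.0 × (1.25 − 0.6833) = 8.0 × 0.5667 = 4.534 cmH2O.
Original PIP = 465/36.0 + 8.0×0.6833 + 10 = 28.383 cmH2O; new PIP = 28.383 + (4.534) = 32.917 cmH2O.

32.9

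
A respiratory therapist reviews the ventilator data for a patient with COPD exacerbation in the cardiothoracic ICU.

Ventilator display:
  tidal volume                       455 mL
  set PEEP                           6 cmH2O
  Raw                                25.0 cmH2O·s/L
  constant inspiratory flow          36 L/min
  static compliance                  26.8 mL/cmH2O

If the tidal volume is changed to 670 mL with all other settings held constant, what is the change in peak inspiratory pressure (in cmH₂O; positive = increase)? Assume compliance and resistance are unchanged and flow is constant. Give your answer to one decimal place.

8.0

PIP = Vt/C + R·V̇ + PEEP (constant-flow equation of motion).
Only the elastic term changes: ΔPIP = ΔVt / C = (670 − 455) / 26.8 = 8.022 cmH2O.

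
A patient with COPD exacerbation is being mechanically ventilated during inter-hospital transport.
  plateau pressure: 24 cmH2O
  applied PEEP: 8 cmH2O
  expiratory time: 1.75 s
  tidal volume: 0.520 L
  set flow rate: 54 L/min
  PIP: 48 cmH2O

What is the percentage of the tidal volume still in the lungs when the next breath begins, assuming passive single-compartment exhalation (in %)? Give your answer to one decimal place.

Flow: 54 L/min ÷ 60 = 0.9 L/s.
R = (PIP − Pplat)/V̇ = (48 − 24) / 0.9 = 24.0/0.9 = 26.667 cmH2O·s/L.
C = Vt/(Pplat − PEEP) = 520.0 / (24 − 8) = 520.0/16.0 = 32.5 mL/cmH2O.
τ = R × C = 26.667 × 0.0325 L/cmH2O = 0.8667 s.
Fraction remaining at end-expiration = e^(−Te/τ) = e^(−1.75/0.8667) = 0.1328 → 13.28%.

13.3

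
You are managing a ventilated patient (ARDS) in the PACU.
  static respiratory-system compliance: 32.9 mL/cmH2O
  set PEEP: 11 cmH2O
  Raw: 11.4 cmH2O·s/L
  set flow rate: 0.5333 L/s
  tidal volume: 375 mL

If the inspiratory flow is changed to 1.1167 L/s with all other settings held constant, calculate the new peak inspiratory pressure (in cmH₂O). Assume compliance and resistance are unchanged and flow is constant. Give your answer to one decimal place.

35.1

PIP = Vt/C + R·V̇ + PEEP (constant-flow equation of motion).
Only the resistive term changes: ΔPIP = R × ΔV̇ = 11.4 × (1.1167 − 0.5333) = 11.4 × 0.5834 = 6.651 cmH2O.
Original PIP = 375/32.9 + 11.4×0.5333 + 11 = 28.478 cmH2O; new PIP = 28.478 + (6.651) = 35.129 cmH2O.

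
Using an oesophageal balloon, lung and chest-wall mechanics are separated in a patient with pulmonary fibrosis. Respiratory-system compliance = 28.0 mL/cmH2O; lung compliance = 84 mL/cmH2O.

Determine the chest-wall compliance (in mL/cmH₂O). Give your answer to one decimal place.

42.0

1/Ccw = 1/Crs − 1/CL.
1/Ccw = 1/28.0 − 1/84 = 0.02381.
Ccw = 41.999 mL/cmH2O.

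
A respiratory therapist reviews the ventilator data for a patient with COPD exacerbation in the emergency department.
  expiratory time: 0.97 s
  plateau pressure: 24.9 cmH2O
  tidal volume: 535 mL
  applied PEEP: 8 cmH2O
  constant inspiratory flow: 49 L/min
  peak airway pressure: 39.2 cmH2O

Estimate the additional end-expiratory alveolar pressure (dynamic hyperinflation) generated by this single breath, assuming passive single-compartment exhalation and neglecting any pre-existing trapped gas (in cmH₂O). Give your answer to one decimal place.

Flow: 49 L/min ÷ 60 = 0.8167 L/s.
R = (PIP − Pplat)/V̇ = (39.2 − 24.9) / 0.8167 = 14.3/0.8167 = 17.509 cmH2O·s/L.
C = Vt/(Pplat − PEEP) = 535.0 / (24.9 − 8) = 535.0/16.9 = 31.657 mL/cmH2O.
τ = R × C = 17.509 × 0.03166 L/cmH2O = 0.5543 s.
Fraction remaining = e^(−Te/τ) = e^(−0.97/0.5543) = 0.1738; trapped volume = 535.0 × 0.1738 = 92.983 mL.
Additional alveolar pressure from trapping ≈ V_trapped / C = 92.983 / 31.657 = 2.937 cmH2O.

2.9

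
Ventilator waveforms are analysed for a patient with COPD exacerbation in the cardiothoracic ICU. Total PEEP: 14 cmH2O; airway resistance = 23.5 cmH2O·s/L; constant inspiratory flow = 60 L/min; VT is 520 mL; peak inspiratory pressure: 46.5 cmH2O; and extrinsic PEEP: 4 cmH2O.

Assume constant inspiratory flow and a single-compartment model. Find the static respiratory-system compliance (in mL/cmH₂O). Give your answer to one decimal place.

Flow: 60 L/min ÷ 60 = 1 L/s.
Total PEEP = 14 cmH2O (set 4 + intrinsic 10); this is the baseline alveolar pressure.
Equation of motion (constant flow): PIP = Vt/C + R·V̇ + PEEP.
Vt/C = PIP − R·V̇ − PEEP = 46.5 − 23.5×1 − 14 = 46.5 − 23.5 − 14 = 9.0 cmH2O.
C = Vt / 9.0 = 520 / 9.0 = 57.778 mL/cmH2O.

57.8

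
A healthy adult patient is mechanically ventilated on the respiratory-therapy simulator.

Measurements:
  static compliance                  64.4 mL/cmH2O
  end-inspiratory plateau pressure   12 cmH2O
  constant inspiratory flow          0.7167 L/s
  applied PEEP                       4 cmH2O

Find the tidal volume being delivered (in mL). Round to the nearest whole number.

Vt = Cstat × (Pplat − PEEP) = 64.4 × (12 − 4) = 64.4 × 8.0 = 515.2 mL.

515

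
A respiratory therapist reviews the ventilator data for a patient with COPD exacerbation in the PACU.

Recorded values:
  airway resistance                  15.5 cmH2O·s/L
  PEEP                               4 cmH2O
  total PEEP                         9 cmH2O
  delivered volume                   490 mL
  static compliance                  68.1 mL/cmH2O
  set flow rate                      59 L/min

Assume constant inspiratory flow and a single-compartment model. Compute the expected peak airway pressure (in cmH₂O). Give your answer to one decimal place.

Flow: 59 L/min ÷ 60 = 0.9833 L/s.
Total PEEP = 9 cmH2O (set 4 + intrinsic 5); this is the baseline alveolar pressure.
Equation of motion (constant flow): PIP = Vt/C + R·V̇ + PEEP.
PIP = 490/68.1 + 15.5×0.9833 + 9 = 7.195 + 15.241 + 9 = 31.436 cmH2O.

31.4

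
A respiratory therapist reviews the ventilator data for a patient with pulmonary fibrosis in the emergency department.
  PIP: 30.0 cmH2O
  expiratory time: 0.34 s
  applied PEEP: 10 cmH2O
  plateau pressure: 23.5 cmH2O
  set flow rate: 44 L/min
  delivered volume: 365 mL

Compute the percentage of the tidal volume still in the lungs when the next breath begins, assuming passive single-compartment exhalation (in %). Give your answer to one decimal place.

24.2

Flow: 44 L/min ÷ 60 = 0.7333 L/s.
R = (PIP − Pplat)/V̇ = (30.0 − 23.5) / 0.7333 = 6.5/0.7333 = 8.864 cmH2O·s/L.
C = Vt/(Pplat − PEEP) = 365.0 / (23.5 − 10) = 365.0/13.5 = 27.037 mL/cmH2O.
τ = R × C = 8.864 × 0.02704 L/cmH2O = 0.2397 s.
Fraction remaining at end-expiration = e^(−Te/τ) = e^(−0.34/0.2397) = 0.2421 → 24.21%.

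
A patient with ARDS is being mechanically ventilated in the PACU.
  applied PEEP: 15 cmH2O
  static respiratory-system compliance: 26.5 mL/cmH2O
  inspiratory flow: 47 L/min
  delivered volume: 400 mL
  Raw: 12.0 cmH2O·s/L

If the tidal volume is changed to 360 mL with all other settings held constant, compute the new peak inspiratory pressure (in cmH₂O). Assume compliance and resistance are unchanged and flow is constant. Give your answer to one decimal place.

Flow: 47 L/min ÷ 60 = 0.7833 L/s.
PIP = Vt/C + R·V̇ + PEEP (constant-flow equation of motion).
Only the elastic term changes: ΔPIP = ΔVt / C = (360 − 400) / 26.5 = -1.509 cmH2O.
Original PIP = 400/26.5 + 12.0×0.7833 + 15 = 39.494 cmH2O; new PIP = 39.494 + (-1.509) = 37.985 cmH2O.

38.0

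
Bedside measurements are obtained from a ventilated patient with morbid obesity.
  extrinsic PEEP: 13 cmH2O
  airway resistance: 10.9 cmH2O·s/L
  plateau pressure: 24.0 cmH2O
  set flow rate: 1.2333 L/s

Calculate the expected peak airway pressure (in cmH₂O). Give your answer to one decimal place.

PIP = Pplat + Raw × flow = 24.0 + 10.9 × 1.2333 = 24.0 + 13.443 = 37.443 cmH2O.

37.4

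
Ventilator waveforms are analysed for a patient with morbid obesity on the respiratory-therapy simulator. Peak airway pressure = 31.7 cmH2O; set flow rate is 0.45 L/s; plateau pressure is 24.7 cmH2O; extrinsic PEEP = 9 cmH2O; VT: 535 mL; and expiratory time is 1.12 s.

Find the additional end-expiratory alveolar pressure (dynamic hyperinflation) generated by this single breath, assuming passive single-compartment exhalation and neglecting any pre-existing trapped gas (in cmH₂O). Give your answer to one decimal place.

1.9

R = (PIP − Pplat)/V̇ = (31.7 − 24.7) / 0.45 = 7.0/0.45 = 15.556 cmH2O·s/L.
C = Vt/(Pplat − PEEP) = 535.0 / (24.7 − 9) = 535.0/15.7 = 34.076 mL/cmH2O.
τ = R × C = 15.556 × 0.03408 L/cmH2O = 0.5301 s.
Fraction remaining = e^(−Te/τ) = e^(−1.12/0.5301) = 0.1209; trapped volume = 535.0 × 0.1209 = 64.682 mL.
Additional alveolar pressure from trapping ≈ V_trapped / C = 64.682 / 34.076 = 1.898 cmH2O.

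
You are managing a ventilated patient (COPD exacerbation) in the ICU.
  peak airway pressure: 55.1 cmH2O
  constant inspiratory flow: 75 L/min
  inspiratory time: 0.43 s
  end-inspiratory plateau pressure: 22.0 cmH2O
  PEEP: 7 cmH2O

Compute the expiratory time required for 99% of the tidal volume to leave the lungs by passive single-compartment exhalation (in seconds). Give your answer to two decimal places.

4.37

Flow: 75 L/min ÷ 60 = 1.25 L/s.
Vt = flow × Ti = 1.25 L/s × 0.43 s × 1000 mL/L = 537.5 mL.
R = (PIP − Pplat)/V̇ = (55.1 − 22.0) / 1.25 = 33.1/1.25 = 26.48 cmH2O·s/L.
C = Vt/(Pplat − PEEP) = 537.5 / (22.0 − 7) = 537.5/15.0 = 35.833 mL/cmH2O.
τ = R × C = 26.48 × 0.03583 L/cmH2O = 0.9488 s.
t = −τ·ln(1 − 0.99) = −0.9488·ln(0.01) = 4.369 s.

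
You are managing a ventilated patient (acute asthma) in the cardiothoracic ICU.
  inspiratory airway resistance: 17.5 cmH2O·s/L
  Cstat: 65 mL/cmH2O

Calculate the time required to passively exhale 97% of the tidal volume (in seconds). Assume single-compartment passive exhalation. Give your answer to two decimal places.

τ = R × C = 17.5 × 65 mL/cmH2O = 17.5 × 0.065 L/cmH2O = 1.138 s.
Exhaled fraction f = 1 − e^(−t/τ) → t = −τ·ln(1 − f) = −1.138·ln(0.03) = 3.99 s.

3.99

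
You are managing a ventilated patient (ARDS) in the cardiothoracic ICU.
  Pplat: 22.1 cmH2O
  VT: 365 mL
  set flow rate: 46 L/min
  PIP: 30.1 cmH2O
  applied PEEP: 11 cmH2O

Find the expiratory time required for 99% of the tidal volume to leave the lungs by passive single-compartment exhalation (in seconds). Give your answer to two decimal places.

1.58

Flow: 46 L/min ÷ 60 = 0.7667 L/s.
R = (PIP − Pplat)/V̇ = (30.1 − 22.1) / 0.7667 = 8.0/0.7667 = 10.434 cmH2O·s/L.
C = Vt/(Pplat − PEEP) = 365.0 / (22.1 − 11) = 365.0/11.1 = 32.883 mL/cmH2O.
τ = R × C = 10.434 × 0.03288 L/cmH2O = 0.3431 s.
t = −τ·ln(1 − 0.99) = −0.3431·ln(0.01) = 1.58 s.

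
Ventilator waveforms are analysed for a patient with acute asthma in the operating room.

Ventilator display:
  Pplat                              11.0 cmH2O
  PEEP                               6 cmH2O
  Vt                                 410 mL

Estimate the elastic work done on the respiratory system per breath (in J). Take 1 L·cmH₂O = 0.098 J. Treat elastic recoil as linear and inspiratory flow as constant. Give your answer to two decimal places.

0.10

Elastic work ≈ ½ × (Pplat − PEEP) × Vt = 0.5 × (11.0 − 6) × 0.410 L = 0.5 × 5.0 × 0.410 = 1.025 L·cmH2O.
× 0.098 J/(L·cmH2O) → 0.1005 J.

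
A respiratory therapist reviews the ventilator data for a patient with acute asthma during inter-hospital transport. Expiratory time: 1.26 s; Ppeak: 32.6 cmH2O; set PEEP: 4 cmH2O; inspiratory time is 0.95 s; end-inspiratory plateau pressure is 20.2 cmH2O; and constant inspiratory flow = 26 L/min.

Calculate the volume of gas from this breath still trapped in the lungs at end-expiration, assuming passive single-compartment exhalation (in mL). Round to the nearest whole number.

Flow: 26 L/min ÷ 60 = 0.4333 L/s.
Vt = flow × Ti = 0.4333 L/s × 0.95 s × 1000 mL/L = 411.64 mL.
R = (PIP − Pplat)/V̇ = (32.6 − 20.2) / 0.4333 = 12.4/0.4333 = 28.618 cmH2O·s/L.
C = Vt/(Pplat − PEEP) = 411.64 / (20.2 − 4) = 411.64/16.2 = 25.41 mL/cmH2O.
τ = R × C = 28.618 × 0.02541 L/cmH2O = 0.7272 s.
Fraction remaining = e^(−Te/τ) = e^(−1.26/0.7272) = 0.1768.
Trapped volume = 411.64 × 0.1768 = 72.778 mL.

73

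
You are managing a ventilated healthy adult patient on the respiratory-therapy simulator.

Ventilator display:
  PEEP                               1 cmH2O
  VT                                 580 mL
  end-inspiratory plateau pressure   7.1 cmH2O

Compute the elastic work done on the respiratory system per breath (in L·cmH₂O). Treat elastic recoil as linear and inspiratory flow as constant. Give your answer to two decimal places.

1.77

Elastic work ≈ ½ × (Pplat − PEEP) × Vt = 0.5 × (7.1 − 1) × 0.580 L = 0.5 × 6.1 × 0.580 = 1.769 L·cmH2O.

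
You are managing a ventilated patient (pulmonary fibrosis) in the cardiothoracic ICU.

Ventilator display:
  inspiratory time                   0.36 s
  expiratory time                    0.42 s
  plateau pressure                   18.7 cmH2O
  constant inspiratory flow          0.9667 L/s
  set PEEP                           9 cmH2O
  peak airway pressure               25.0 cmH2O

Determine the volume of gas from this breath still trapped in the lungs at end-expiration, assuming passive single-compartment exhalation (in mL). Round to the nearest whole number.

58

Vt = flow × Ti = 0.9667 L/s × 0.36 s × 1000 mL/L = 348.01 mL.
R = (PIP − Pplat)/V̇ = (25.0 − 18.7) / 0.9667 = 6.3/0.9667 = 6.517 cmH2O·s/L.
C = Vt/(Pplat − PEEP) = 348.01 / (18.7 − 9) = 348.01/9.7 = 35.877 mL/cmH2O.
τ = R × C = 6.517 × 0.03588 L/cmH2O = 0.2338 s.
Fraction remaining = e^(−Te/τ) = e^(−0.42/0.2338) = 0.1659.
Trapped volume = 348.01 × 0.1659 = 57.735 mL.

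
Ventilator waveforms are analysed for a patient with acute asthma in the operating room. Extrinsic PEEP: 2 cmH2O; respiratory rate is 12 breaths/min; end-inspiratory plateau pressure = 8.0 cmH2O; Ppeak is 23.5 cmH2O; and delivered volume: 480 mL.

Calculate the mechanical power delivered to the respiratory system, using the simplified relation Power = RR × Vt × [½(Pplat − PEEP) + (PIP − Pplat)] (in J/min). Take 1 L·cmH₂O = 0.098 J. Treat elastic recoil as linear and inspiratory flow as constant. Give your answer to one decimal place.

Per-breath work = Vt × [½(Pplat−PEEP) + (PIP−Pplat)] = 0.480 × [0.5×6.0 + 15.5] = 0.480 × 18.5 = 8.88 L·cmH2O.
Power = 12 × 8.88 = 106.56 L·cmH2O/min.
× 0.098 J/(L·cmH2O) → 10.443 J/min.

10.4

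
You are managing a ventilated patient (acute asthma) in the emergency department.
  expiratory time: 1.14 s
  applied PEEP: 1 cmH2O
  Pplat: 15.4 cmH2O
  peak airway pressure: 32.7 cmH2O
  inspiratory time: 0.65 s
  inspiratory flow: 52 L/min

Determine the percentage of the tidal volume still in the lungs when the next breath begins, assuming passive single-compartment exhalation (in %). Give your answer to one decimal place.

23.2

Flow: 52 L/min ÷ 60 = 0.8667 L/s.
Vt = flow × Ti = 0.8667 L/s × 0.65 s × 1000 mL/L = 563.36 mL.
R = (PIP − Pplat)/V̇ = (32.7 − 15.4) / 0.8667 = 17.3/0.8667 = 19.961 cmH2O·s/L.
C = Vt/(Pplat − PEEP) = 563.36 / (15.4 − 1) = 563.36/14.4 = 39.122 mL/cmH2O.
τ = R × C = 19.961 × 0.03912 L/cmH2O = 0.7809 s.
Fraction remaining at end-expiration = e^(−Te/τ) = e^(−1.14/0.7809) = 0.2323 → 23.23%.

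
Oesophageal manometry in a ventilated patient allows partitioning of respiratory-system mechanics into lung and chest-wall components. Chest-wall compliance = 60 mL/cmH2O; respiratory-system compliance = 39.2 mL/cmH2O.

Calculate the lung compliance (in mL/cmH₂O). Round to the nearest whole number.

1/CL = 1/Crs − 1/Ccw.
1/CL = 1/39.2 − 1/60 = 0.008844.
CL = 113.07 mL/cmH2O.

113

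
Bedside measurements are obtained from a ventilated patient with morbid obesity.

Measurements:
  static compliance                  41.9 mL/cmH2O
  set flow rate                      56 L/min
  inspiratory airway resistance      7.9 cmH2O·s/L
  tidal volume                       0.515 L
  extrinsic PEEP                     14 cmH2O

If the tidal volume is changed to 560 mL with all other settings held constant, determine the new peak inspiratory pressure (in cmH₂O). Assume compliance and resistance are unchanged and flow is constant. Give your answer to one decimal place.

Flow: 56 L/min ÷ 60 = 0.9333 L/s.
PIP = Vt/C + R·V̇ + PEEP (constant-flow equation of motion).
Only the elastic term changes: ΔPIP = ΔVt / C = (560 − 515) / 41.9 = 1.074 cmH2O.
Original PIP = 515/41.9 + 7.9×0.9333 + 14 = 33.664 cmH2O; new PIP = 33.664 + (1.074) = 34.738 cmH2O.

34.7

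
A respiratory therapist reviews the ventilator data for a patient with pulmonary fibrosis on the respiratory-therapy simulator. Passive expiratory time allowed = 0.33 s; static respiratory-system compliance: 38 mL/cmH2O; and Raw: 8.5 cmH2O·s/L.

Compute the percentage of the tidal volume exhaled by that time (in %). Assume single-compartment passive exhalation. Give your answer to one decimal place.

τ = R × C = 8.5 × 38 mL/cmH2O = 8.5 × 0.038 L/cmH2O = 0.323 s.
Passive exhalation: V(t)/V₀ = e^(−t/τ) = e^(−0.33/0.323) = 0.36.
Fraction exhaled = 1 − 0.36 = 0.64 → 64.0%.

64.0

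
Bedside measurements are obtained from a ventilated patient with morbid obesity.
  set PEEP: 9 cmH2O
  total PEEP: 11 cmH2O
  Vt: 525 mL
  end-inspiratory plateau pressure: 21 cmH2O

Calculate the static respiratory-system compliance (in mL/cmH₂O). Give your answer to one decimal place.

End-expiratory occlusion gives total PEEP = 11 cmH2O (intrinsic PEEP = 11 − 9 = 2). Use total PEEP for the elastic gradient.
Cstat = Vt / (Pplat − PEEPtotal) = 525 / (21 − 11) = 525 / 10.0 = 52.5 mL/cmH2O.

52.5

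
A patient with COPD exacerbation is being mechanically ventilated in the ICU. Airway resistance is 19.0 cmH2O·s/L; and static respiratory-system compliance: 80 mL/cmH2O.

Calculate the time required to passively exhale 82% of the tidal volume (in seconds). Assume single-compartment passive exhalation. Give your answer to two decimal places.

2.61

τ = R × C = 19.0 × 80 mL/cmH2O = 19.0 × 0.080 L/cmH2O = 1.52 s.
Exhaled fraction f = 1 − e^(−t/τ) → t = −τ·ln(1 − f) = −1.52·ln(0.18) = 2.606 s.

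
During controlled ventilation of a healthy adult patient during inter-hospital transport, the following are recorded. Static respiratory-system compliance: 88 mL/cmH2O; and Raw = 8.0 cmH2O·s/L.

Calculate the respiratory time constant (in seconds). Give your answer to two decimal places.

0.70

τ = R × C = 8.0 × 88 mL/cmH2O = 8.0 × 0.088 L/cmH2O = 0.704 s.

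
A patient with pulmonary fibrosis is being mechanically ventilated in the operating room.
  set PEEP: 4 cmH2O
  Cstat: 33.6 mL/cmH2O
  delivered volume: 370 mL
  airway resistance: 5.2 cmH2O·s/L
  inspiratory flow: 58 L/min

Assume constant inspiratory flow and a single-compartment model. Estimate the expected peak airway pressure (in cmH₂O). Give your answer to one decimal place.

20.0

Flow: 58 L/min ÷ 60 = 0.9667 L/s.
Equation of motion (constant flow): PIP = Vt/C + R·V̇ + PEEP.
PIP = 370/33.6 + 5.2×0.9667 + 4 = 11.012 + 5.027 + 4 = 20.039 cmH2O.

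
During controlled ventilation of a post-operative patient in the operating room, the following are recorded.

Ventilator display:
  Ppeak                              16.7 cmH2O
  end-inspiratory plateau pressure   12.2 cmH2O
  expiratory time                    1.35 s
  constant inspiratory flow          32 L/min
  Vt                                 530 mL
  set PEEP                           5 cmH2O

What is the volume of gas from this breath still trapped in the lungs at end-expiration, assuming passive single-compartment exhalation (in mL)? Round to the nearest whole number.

Flow: 32 L/min ÷ 60 = 0.5333 L/s.
R = (PIP − Pplat)/V̇ = (16.7 − 12.2) / 0.5333 = 4.5/0.5333 = 8.438 cmH2O·s/L.
C = Vt/(Pplat − PEEP) = 530.0 / (12.2 − 5) = 530.0/7.2 = 73.611 mL/cmH2O.
τ = R × C = 8.438 × 0.07361 L/cmH2O = 0.6211 s.
Fraction remaining = e^(−Te/τ) = e^(−1.35/0.6211) = 0.1138.
Trapped volume = 530.0 × 0.1138 = 60.314 mL.

60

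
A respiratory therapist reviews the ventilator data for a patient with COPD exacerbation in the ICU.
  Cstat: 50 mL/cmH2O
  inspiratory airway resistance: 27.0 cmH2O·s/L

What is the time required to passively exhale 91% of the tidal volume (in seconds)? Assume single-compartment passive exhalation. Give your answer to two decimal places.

3.25

τ = R × C = 27.0 × 50 mL/cmH2O = 27.0 × 0.050 L/cmH2O = 1.35 s.
Exhaled fraction f = 1 − e^(−t/τ) → t = −τ·ln(1 − f) = −1.35·ln(0.09) = 3.251 s.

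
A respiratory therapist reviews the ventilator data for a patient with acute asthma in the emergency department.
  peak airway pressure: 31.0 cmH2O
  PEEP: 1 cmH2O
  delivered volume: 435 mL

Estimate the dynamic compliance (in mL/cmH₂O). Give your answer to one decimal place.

Dynamic compliance = Vt / (PIP − PEEP) = 435 / (31.0 − 1) = 435 / 30.0 = 14.5 mL/cmH2O.

14.5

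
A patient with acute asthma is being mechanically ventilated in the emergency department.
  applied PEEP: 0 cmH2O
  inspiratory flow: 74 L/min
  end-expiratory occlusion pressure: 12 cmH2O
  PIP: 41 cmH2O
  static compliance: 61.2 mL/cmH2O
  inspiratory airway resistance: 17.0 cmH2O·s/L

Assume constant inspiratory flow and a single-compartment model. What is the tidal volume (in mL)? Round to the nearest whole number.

Flow: 74 L/min ÷ 60 = 1.2333 L/s.
Total PEEP = 12 cmH2O (set 0 + intrinsic 12); this is the baseline alveolar pressure.
Equation of motion (constant flow): PIP = Vt/C + R·V̇ + PEEP.
Vt/C = PIP − R·V̇ − PEEP = 41 − 20.966 − 12 = 8.034 cmH2O.
Vt = C × 8.034 = 61.2 × 8.034 = 491.68 mL.

492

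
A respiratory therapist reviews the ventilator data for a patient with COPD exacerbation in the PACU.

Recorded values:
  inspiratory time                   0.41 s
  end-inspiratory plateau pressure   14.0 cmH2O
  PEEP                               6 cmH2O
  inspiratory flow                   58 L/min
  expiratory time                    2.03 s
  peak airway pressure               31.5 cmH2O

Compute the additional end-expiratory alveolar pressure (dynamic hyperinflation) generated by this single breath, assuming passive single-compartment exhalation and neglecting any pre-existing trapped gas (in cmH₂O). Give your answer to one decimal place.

Flow: 58 L/min ÷ 60 = 0.9667 L/s.
Vt = flow × Ti = 0.9667 L/s × 0.41 s × 1000 mL/L = 396.35 mL.
R = (PIP − Pplat)/V̇ = (31.5 − 14.0) / 0.9667 = 17.5/0.9667 = 18.103 cmH2O·s/L.
C = Vt/(Pplat − PEEP) = 396.35 / (14.0 − 6) = 396.35/8.0 = 49.544 mL/cmH2O.
τ = R × C = 18.103 × 0.04954 L/cmH2O = 0.8968 s.
Fraction remaining = e^(−Te/τ) = e^(−2.03/0.8968) = 0.104; trapped volume = 396.35 × 0.104 = 41.22 mL.
Additional alveolar pressure from trapping ≈ V_trapped / C = 41.22 / 49.544 = 0.832 cmH2O.

0.8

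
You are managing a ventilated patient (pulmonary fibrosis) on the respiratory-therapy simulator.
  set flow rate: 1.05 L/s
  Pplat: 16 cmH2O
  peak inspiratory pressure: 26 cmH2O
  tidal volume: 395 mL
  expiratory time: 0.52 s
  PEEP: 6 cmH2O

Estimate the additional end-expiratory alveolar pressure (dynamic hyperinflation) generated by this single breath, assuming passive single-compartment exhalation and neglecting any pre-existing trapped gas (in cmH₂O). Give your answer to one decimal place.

R = (PIP − Pplat)/V̇ = (26 − 16) / 1.05 = 10.0/1.05 = 9.524 cmH2O·s/L.
C = Vt/(Pplat − PEEP) = 395.0 / (16 − 6) = 395.0/10.0 = 39.5 mL/cmH2O.
τ = R × C = 9.524 × 0.0395 L/cmH2O = 0.3762 s.
Fraction remaining = e^(−Te/τ) = e^(−0.52/0.3762) = 0.251; trapped volume = 395.0 × 0.251 = 99.145 mL.
Additional alveolar pressure from trapping ≈ V_trapped / C = 99.145 / 39.5 = 2.51 cmH2O.

2.5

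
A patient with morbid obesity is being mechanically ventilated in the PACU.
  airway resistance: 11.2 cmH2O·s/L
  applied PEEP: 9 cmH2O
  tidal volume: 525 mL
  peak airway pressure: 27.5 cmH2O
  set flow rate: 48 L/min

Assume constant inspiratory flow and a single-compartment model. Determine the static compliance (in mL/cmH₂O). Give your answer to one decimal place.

55.0

Flow: 48 L/min ÷ 60 = 0.8 L/s.
Equation of motion (constant flow): PIP = Vt/C + R·V̇ + PEEP.
Vt/C = PIP − R·V̇ − PEEP = 27.5 − 11.2×0.8 − 9 = 27.5 − 8.96 − 9 = 9.54 cmH2O.
C = Vt / 9.54 = 525 / 9.54 = 55.031 mL/cmH2O.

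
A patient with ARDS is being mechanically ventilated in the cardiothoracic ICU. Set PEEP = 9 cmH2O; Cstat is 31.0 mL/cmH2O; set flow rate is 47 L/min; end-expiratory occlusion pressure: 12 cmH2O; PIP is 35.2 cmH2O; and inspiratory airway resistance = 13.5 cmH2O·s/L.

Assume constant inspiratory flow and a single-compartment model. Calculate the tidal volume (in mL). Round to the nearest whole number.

Flow: 47 L/min ÷ 60 = 0.7833 L/s.
Total PEEP = 12 cmH2O (set 9 + intrinsic 3); this is the baseline alveolar pressure.
Equation of motion (constant flow): PIP = Vt/C + R·V̇ + PEEP.
Vt/C = PIP − R·V̇ − PEEP = 35.2 − 10.575 − 12 = 12.625 cmH2O.
Vt = C × 12.625 = 31.0 × 12.625 = 391.38 mL.

391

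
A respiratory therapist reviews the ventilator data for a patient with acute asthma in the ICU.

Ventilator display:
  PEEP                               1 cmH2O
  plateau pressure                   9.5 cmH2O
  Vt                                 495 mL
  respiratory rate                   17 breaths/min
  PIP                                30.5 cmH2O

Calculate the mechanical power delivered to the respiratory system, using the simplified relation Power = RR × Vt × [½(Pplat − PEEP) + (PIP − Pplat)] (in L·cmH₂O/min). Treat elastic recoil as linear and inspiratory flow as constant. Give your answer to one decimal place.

212.5

Per-breath work = Vt × [½(Pplat−PEEP) + (PIP−Pplat)] = 0.495 × [0.5×8.5 + 21.0] = 0.495 × 25.25 = 12.499 L·cmH2O.
Power = 17 × 12.499 = 212.48 L·cmH2O/min.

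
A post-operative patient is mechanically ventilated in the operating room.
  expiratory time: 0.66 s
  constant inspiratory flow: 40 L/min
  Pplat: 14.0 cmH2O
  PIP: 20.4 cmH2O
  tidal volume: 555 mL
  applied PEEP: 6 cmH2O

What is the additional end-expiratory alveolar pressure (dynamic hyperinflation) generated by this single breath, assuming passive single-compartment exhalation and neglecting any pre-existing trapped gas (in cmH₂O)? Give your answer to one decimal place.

3.0

Flow: 40 L/min ÷ 60 = 0.6667 L/s.
R = (PIP − Pplat)/V̇ = (20.4 − 14.0) / 0.6667 = 6.4/0.6667 = 9.6 cmH2O·s/L.
C = Vt/(Pplat − PEEP) = 555.0 / (14.0 − 6) = 555.0/8.0 = 69.375 mL/cmH2O.
τ = R × C = 9.6 × 0.06938 L/cmH2O = 0.666 s.
Fraction remaining = e^(−Te/τ) = e^(−0.66/0.666) = 0.3712; trapped volume = 555.0 × 0.3712 = 206.02 mL.
Additional alveolar pressure from trapping ≈ V_trapped / C = 206.02 / 69.375 = 2.97 cmH2O.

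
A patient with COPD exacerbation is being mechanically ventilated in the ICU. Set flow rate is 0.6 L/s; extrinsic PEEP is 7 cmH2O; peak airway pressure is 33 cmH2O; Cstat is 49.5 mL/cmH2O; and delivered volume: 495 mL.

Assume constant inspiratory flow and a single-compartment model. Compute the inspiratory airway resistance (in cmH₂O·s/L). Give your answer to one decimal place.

26.7

Equation of motion (constant flow): PIP = Vt/C + R·V̇ + PEEP.
R·V̇ = PIP − Vt/C − PEEP = 33 − 495/49.5 − 7 = 33 − 10.0 − 7 = 16.0 cmH2O.
R = 16.0 / 0.6 = 26.667 cmH2O·s/L.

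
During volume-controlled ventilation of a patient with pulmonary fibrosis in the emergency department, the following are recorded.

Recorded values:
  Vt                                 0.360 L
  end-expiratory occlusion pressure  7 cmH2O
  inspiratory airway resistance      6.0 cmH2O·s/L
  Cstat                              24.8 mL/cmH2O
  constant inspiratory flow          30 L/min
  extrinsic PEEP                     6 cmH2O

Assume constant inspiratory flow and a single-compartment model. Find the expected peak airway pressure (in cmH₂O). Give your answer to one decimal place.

Flow: 30 L/min ÷ 60 = 0.5 L/s.
Total PEEP = 7 cmH2O (set 6 + intrinsic 1); this is the baseline alveolar pressure.
Equation of motion (constant flow): PIP = Vt/C + R·V̇ + PEEP.
PIP = 360/24.8 + 6.0×0.5 + 7 = 14.516 + 3.0 + 7 = 24.516 cmH2O.

24.5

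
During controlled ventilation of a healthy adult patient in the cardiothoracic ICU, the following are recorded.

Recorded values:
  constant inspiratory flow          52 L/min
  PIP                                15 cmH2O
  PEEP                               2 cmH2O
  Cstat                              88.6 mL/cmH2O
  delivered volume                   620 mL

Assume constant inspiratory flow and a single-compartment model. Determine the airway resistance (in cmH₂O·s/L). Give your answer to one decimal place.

6.9

Flow: 52 L/min ÷ 60 = 0.8667 L/s.
Equation of motion (constant flow): PIP = Vt/C + R·V̇ + PEEP.
R·V̇ = PIP − Vt/C − PEEP = 15 − 620/88.6 − 2 = 15 − 6.998 − 2 = 6.002 cmH2O.
R = 6.002 / 0.8667 = 6.925 cmH2O·s/L.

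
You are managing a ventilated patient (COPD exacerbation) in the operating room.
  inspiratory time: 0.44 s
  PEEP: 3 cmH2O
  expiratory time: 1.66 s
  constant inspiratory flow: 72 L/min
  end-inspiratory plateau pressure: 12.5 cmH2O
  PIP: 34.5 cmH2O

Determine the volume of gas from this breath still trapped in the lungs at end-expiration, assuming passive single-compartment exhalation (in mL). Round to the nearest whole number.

Flow: 72 L/min ÷ 60 = 1.2 L/s.
Vt = flow × Ti = 1.2 L/s × 0.44 s × 1000 mL/L = 528.0 mL.
R = (PIP − Pplat)/V̇ = (34.5 − 12.5) / 1.2 = 22.0/1.2 = 18.333 cmH2O·s/L.
C = Vt/(Pplat − PEEP) = 528.0 / (12.5 − 3) = 528.0/9.5 = 55.579 mL/cmH2O.
τ = R × C = 18.333 × 0.05558 L/cmH2O = 1.019 s.
Fraction remaining = e^(−Te/τ) = e^(−1.66/1.019) = 0.1961.
Trapped volume = 528.0 × 0.1961 = 103.54 mL.

104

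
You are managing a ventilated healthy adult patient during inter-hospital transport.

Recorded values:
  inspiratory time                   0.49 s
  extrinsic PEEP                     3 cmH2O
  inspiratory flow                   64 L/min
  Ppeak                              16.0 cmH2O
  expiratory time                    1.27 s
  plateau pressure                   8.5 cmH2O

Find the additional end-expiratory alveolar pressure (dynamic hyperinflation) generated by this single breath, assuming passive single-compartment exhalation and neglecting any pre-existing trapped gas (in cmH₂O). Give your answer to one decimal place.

Flow: 64 L/min ÷ 60 = 1.0667 L/s.
Vt = flow × Ti = 1.0667 L/s × 0.49 s × 1000 mL/L = 522.68 mL.
R = (PIP − Pplat)/V̇ = (16.0 − 8.5) / 1.0667 = 7.5/1.0667 = 7.031 cmH2O·s/L.
C = Vt/(Pplat − PEEP) = 522.68 / (8.5 − 3) = 522.68/5.5 = 95.033 mL/cmH2O.
τ = R × C = 7.031 × 0.09503 L/cmH2O = 0.6682 s.
Fraction remaining = e^(−Te/τ) = e^(−1.27/0.6682) = 0.1495; trapped volume = 522.68 × 0.1495 = 78.141 mL.
Additional alveolar pressure from trapping ≈ V_trapped / C = 78.141 / 95.033 = 0.8223 cmH2O.

0.8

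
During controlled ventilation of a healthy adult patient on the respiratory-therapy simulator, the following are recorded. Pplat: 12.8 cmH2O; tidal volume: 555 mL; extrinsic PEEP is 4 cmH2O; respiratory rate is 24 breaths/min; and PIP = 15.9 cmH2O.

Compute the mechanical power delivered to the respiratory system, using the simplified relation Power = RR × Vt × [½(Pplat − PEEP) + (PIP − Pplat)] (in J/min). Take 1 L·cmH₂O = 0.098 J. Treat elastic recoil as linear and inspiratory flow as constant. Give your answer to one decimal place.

Per-breath work = Vt × [½(Pplat−PEEP) + (PIP−Pplat)] = 0.555 × [0.5×8.8 + 3.1] = 0.555 × 7.5 = 4.163 L·cmH2O.
Power = 24 × 4.163 = 99.912 L·cmH2O/min.
× 0.098 J/(L·cmH2O) → 9.791 J/min.

9.8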